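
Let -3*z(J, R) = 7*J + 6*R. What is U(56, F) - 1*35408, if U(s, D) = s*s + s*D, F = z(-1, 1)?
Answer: -96760/3 ≈ -32253.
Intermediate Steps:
z(J, R) = -2*R - 7*J/3 (z(J, R) = -(7*J + 6*R)/3 = -(6*R + 7*J)/3 = -2*R - 7*J/3)
F = ⅓ (F = -2*1 - 7/3*(-1) = -2 + 7/3 = ⅓ ≈ 0.33333)
U(s, D) = s² + D*s
U(56, F) - 1*35408 = 56*(⅓ + 56) - 1*35408 = 56*(169/3) - 35408 = 9464/3 - 35408 = -96760/3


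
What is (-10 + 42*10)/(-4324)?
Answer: -205/2162 ≈ -0.094820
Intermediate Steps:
(-10 + 42*10)/(-4324) = (-10 + 420)*(-1/4324) = 410*(-1/4324) = -205/2162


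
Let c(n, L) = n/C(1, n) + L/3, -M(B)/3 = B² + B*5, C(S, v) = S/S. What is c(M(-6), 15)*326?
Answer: -4238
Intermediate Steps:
C(S, v) = 1
M(B) = -15*B - 3*B² (M(B) = -3*(B² + B*5) = -3*(B² + 5*B) = -15*B - 3*B²)
c(n, L) = n + L/3 (c(n, L) = n/1 + L/3 = n*1 + L*(⅓) = n + L/3)
c(M(-6), 15)*326 = (-3*(-6)*(5 - 6) + (⅓)*15)*326 = (-3*(-6)*(-1) + 5)*326 = (-18 + 5)*326 = -13*326 = -4238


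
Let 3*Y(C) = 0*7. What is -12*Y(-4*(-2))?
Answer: 0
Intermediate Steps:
Y(C) = 0 (Y(C) = (0*7)/3 = (⅓)*0 = 0)
-12*Y(-4*(-2)) = -12*0 = -1*0 = 0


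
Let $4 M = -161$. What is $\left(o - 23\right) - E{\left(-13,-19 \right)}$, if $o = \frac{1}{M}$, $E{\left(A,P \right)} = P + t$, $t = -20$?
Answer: $\frac{2572}{161} \approx 15.975$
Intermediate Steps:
$M = - \frac{161}{4}$ ($M = \frac{1}{4} \left(-161\right) = - \frac{161}{4} \approx -40.25$)
$E{\left(A,P \right)} = -20 + P$ ($E{\left(A,P \right)} = P - 20 = -20 + P$)
$o = - \frac{4}{161}$ ($o = \frac{1}{- \frac{161}{4}} = - \frac{4}{161} \approx -0.024845$)
$\left(o - 23\right) - E{\left(-13,-19 \right)} = \left(- \frac{4}{161} - 23\right) - \left(-20 - 19\right) = \left(- \frac{4}{161} - 23\right) - -39 = - \frac{3707}{161} + 39 = \frac{2572}{161}$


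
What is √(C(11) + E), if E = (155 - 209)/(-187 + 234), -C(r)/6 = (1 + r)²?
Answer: 9*I*√23594/47 ≈ 29.413*I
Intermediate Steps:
C(r) = -6*(1 + r)²
E = -54/47 ≈ -1.1489
√(C(11) + E) = √(-6*(1 + 11)² - 54/47) = √(-6*12² - 54/47) = √(-6*144 - 54/47) = √(-864 - 54/47) = √(-40662/47) = 9*I*√23594/47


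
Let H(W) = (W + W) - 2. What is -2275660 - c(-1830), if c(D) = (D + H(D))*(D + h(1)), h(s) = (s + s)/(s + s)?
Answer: -12320528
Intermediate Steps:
H(W) = -2 + 2*W (H(W) = 2*W - 2 = -2 + 2*W)
h(s) = 1 (h(s) = (2*s)/((2*s)) = (2*s)*(1/(2*s)) = 1)
c(D) = (1 + D)*(-2 + 3*D) (c(D) = (D + (-2 + 2*D))*(D + 1) = (-2 + 3*D)*(1 + D) = (1 + D)*(-2 + 3*D))
-2275660 - c(-1830) = -2275660 - (-2 - 1830 + 3*(-1830)**2) = -2275660 - (-2 - 1830 + 3*3348900) = -2275660 - (-2 - 1830 + 10046700) = -2275660 - 1*10044868 = -2275660 - 10044868 = -12320528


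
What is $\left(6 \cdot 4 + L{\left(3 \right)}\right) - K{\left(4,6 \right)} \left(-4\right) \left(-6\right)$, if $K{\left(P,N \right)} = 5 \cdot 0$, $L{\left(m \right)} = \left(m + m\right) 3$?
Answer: $0$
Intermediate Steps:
$L{\left(m \right)} = 6 m$ ($L{\left(m \right)} = 2 m 3 = 6 m$)
$K{\left(P,N \right)} = 0$
$\left(6 \cdot 4 + L{\left(3 \right)}\right) - K{\left(4,6 \right)} \left(-4\right) \left(-6\right) = \left(6 \cdot 4 + 6 \cdot 3\right) \left(-1\right) 0 \left(-4\right) \left(-6\right) = \left(24 + 18\right) 0 \left(-4\right) \left(-6\right) = 42 \cdot 0 \left(-6\right) = 0 \left(-6\right) = 0$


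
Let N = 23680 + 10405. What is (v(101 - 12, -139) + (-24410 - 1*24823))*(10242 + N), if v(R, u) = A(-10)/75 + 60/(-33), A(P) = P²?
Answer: -72018298535/33 ≈ -2.1824e+9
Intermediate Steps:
N = 34085
v(R, u) = -16/33 (v(R, u) = (-10)²/75 + 60/(-33) = 100*(1/75) + 60*(-1/33) = 4/3 - 20/11 = -16/33)
(v(101 - 12, -139) + (-24410 - 1*24823))*(10242 + N) = (-16/33 + (-24410 - 1*24823))*(10242 + 34085) = (-16/33 + (-24410 - 24823))*44327 = (-16/33 - 49233)*44327 = -1624705/33*44327 = -72018298535/33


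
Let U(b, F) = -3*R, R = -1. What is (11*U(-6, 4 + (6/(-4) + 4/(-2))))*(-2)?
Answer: -66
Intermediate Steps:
U(b, F) = 3 (U(b, F) = -3*(-1) = 3)
(11*U(-6, 4 + (6/(-4) + 4/(-2))))*(-2) = (11*3)*(-2) = 33*(-2) = -66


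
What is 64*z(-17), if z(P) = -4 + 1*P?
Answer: -1344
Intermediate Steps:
z(P) = -4 + P
64*z(-17) = 64*(-4 - 17) = 64*(-21) = -1344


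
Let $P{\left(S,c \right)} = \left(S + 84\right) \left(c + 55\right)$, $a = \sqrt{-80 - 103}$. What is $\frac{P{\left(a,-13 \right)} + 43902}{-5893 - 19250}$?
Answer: $- \frac{930}{493} - \frac{14 i \sqrt{183}}{8381} \approx -1.8864 - 0.022597 i$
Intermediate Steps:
$a = i \sqrt{183}$ ($a = \sqrt{-183} = i \sqrt{183} \approx 13.528 i$)
$P{\left(S,c \right)} = \left(55 + c\right) \left(84 + S\right)$ ($P{\left(S,c \right)} = \left(84 + S\right) \left(55 + c\right) = \left(55 + c\right) \left(84 + S\right)$)
$\frac{P{\left(a,-13 \right)} + 43902}{-5893 - 19250} = \frac{\left(4620 + 55 i \sqrt{183} + 84 \left(-13\right) + i \sqrt{183} \left(-13\right)\right) + 43902}{-5893 - 19250} = \frac{\left(4620 + 55 i \sqrt{183} - 1092 - 13 i \sqrt{183}\right) + 43902}{-25143} = \left(\left(3528 + 42 i \sqrt{183}\right) + 43902\right) \left(- \frac{1}{25143}\right) = \left(47430 + 42 i \sqrt{183}\right) \left(- \frac{1}{25143}\right) = - \frac{930}{493} - \frac{14 i \sqrt{183}}{8381}$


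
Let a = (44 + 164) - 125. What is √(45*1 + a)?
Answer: 8*√2 ≈ 11.314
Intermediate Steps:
a = 83 (a = 208 - 125 = 83)
√(45*1 + a) = √(45*1 + 83) = √(45 + 83) = √128 = 8*√2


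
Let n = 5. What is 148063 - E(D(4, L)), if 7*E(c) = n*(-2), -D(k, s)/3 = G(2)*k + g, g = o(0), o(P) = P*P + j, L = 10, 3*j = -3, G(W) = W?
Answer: 1036451/7 ≈ 1.4806e+5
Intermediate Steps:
j = -1 (j = (⅓)*(-3) = -1)
o(P) = -1 + P² (o(P) = P*P - 1 = P² - 1 = -1 + P²)
g = -1 (g = -1 + 0² = -1 + 0 = -1)
D(k, s) = 3 - 6*k (D(k, s) = -3*(2*k - 1) = -3*(-1 + 2*k) = 3 - 6*k)
E(c) = -10/7 (E(c) = (5*(-2))/7 = (⅐)*(-10) = -10/7)
148063 - E(D(4, L)) = 148063 - 1*(-10/7) = 148063 + 10/7 = 1036451/7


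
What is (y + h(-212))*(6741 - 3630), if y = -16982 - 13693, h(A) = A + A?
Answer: -96748989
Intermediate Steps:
h(A) = 2*A
y = -30675
(y + h(-212))*(6741 - 3630) = (-30675 + 2*(-212))*(6741 - 3630) = (-30675 - 424)*3111 = -31099*3111 = -96748989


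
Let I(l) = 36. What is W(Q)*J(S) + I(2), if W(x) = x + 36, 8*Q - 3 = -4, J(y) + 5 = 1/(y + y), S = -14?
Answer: -4629/32 ≈ -144.66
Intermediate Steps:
J(y) = -5 + 1/(2*y) (J(y) = -5 + 1/(y + y) = -5 + 1/(2*y))
Q = -⅛ (Q = 3/8 + (⅛)*(-4) = 3/8 - ½ = -⅛ ≈ -0.12500)
W(x) = 36 + x
W(Q)*J(S) + I(2) = (36 - ⅛)*(-5 + (½)/(-14)) + 36 = 287*(-5 + (½)*(-1/14))/8 + 36 = 287*(-5 - 1/28)/8 + 36 = (287/8)*(-141/28) + 36 = -5781/32 + 36 = -4629/32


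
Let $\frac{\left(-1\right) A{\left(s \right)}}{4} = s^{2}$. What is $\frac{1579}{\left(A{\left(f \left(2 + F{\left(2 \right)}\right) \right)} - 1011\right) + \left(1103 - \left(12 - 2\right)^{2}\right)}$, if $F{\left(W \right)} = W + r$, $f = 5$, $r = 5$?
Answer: $- \frac{1579}{8108} \approx -0.19475$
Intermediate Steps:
$F{\left(W \right)} = 5 + W$ ($F{\left(W \right)} = W + 5 = 5 + W$)
$A{\left(s \right)} = - 4 s^{2}$
$\frac{1579}{\left(A{\left(f \left(2 + F{\left(2 \right)}\right) \right)} - 1011\right) + \left(1103 - \left(12 - 2\right)^{2}\right)} = \frac{1579}{\left(- 4 \left(5 \left(2 + \left(5 + 2\right)\right)\right)^{2} - 1011\right) + \left(1103 - \left(12 - 2\right)^{2}\right)} = \frac{1579}{\left(- 4 \left(5 \left(2 + 7\right)\right)^{2} - 1011\right) + \left(1103 - 10^{2}\right)} = \frac{1579}{\left(- 4 \left(5 \cdot 9\right)^{2} - 1011\right) + \left(1103 - 100\right)} = \frac{1579}{\left(- 4 \cdot 45^{2} - 1011\right) + \left(1103 - 100\right)} = \frac{1579}{\left(\left(-4\right) 2025 - 1011\right) + 1003} = \frac{1579}{\left(-8100 - 1011\right) + 1003} = \frac{1579}{-9111 + 1003} = \frac{1579}{-8108} = 1579 \left(- \frac{1}{8108}\right) = - \frac{1579}{8108}$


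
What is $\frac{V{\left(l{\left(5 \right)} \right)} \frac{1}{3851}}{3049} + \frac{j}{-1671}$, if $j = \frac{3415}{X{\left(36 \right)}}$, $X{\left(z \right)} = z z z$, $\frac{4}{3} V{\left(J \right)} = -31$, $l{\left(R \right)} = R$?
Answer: $- \frac{41910522677}{915408403977024} \approx -4.5783 \cdot 10^{-5}$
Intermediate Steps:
$V{\left(J \right)} = - \frac{93}{4}$ ($V{\left(J \right)} = \frac{3}{4} \left(-31\right) = - \frac{93}{4}$)
$X{\left(z \right)} = z^{3}$ ($X{\left(z \right)} = z^{2} z = z^{3}$)
$j = \frac{3415}{46656}$ ($j = \frac{3415}{36^{3}} = \frac{3415}{46656} \approx 0.073195$)
$\frac{V{\left(l{\left(5 \right)} \right)} \frac{1}{3851}}{3049} + \frac{j}{-1671} = \frac{\left(- \frac{93}{4}\right) \frac{1}{3851}}{3049} + \frac{3415}{46656 \left(-1671\right)} = \left(- \frac{93}{4}\right) \frac{1}{3851} \cdot \frac{1}{3049} + \frac{3415}{46656} \left(- \frac{1}{1671}\right) = \left(- \frac{93}{15404}\right) \frac{1}{3049} - \frac{3415}{77962176} = - \frac{93}{46966796} - \frac{3415}{77962176} = - \frac{41910522677}{915408403977024}$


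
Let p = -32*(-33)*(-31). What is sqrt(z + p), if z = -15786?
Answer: I*sqrt(48522) ≈ 220.28*I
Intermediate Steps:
p = -32736 (p = 1056*(-31) = -32736)
sqrt(z + p) = sqrt(-15786 - 32736) = sqrt(-48522) = I*sqrt(48522)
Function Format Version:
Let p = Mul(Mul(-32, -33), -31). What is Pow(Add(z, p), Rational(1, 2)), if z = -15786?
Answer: Mul(I, Pow(48522, Rational(1, 2))) ≈ Mul(220.28, I)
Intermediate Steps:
p = -32736 (p = Mul(1056, -31) = -32736)
Pow(Add(z, p), Rational(1, 2)) = Pow(Add(-15786, -32736), Rational(1, 2)) = Pow(-48522, Rational(1, 2)) = Mul(I, Pow(48522, Rational(1, 2)))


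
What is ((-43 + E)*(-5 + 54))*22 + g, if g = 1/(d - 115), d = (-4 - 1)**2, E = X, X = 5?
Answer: -3686761/90 ≈ -40964.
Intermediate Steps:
E = 5
d = 25 (d = (-5)**2 = 25)
g = -1/90 (g = 1/(25 - 115) = 1/(-90) = -1/90 ≈ -0.011111)
((-43 + E)*(-5 + 54))*22 + g = ((-43 + 5)*(-5 + 54))*22 - 1/90 = -38*49*22 - 1/90 = -1862*22 - 1/90 = -40964 - 1/90 = -3686761/90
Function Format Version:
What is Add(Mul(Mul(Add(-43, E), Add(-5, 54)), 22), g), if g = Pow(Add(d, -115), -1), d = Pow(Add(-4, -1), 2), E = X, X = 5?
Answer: Rational(-3686761, 90) ≈ -40964.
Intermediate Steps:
E = 5
d = 25 (d = Pow(-5, 2) = 25)
g = Rational(-1, 90) (g = Pow(Add(25, -115), -1) = Pow(-90, -1) = Rational(-1, 90) ≈ -0.011111)
Add(Mul(Mul(Add(-43, E), Add(-5, 54)), 22), g) = Add(Mul(Mul(Add(-43, 5), Add(-5, 54)), 22), Rational(-1, 90)) = Add(Mul(Mul(-38, 49), 22), Rational(-1, 90)) = Add(Mul(-1862, 22), Rational(-1, 90)) = Add(-40964, Rational(-1, 90)) = Rational(-3686761, 90)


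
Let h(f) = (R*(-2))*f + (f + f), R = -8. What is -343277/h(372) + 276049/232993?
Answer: -78132713957/1560121128 ≈ -50.081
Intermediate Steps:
h(f) = 18*f (h(f) = (-8*(-2))*f + (f + f) = 16*f + 2*f = 18*f)
-343277/h(372) + 276049/232993 = -343277/(18*372) + 276049/232993 = -343277/6696 + 276049*(1/232993) = -343277*1/6696 + 276049/232993 = -343277/6696 + 276049/232993 = -78132713957/1560121128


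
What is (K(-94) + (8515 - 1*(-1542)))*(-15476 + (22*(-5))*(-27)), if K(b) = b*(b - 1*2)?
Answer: -238626986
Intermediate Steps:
K(b) = b*(-2 + b) (K(b) = b*(b - 2) = b*(-2 + b))
(K(-94) + (8515 - 1*(-1542)))*(-15476 + (22*(-5))*(-27)) = (-94*(-2 - 94) + (8515 - 1*(-1542)))*(-15476 + (22*(-5))*(-27)) = (-94*(-96) + (8515 + 1542))*(-15476 - 110*(-27)) = (9024 + 10057)*(-15476 + 2970) = 19081*(-12506) = -238626986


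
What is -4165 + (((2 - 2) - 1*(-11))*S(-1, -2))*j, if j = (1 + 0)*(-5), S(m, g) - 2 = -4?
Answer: -4055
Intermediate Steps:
S(m, g) = -2 (S(m, g) = 2 - 4 = -2)
j = -5 (j = 1*(-5) = -5)
-4165 + (((2 - 2) - 1*(-11))*S(-1, -2))*j = -4165 + (((2 - 2) - 1*(-11))*(-2))*(-5) = -4165 + ((0 + 11)*(-2))*(-5) = -4165 + (11*(-2))*(-5) = -4165 - 22*(-5) = -4165 + 110 = -4055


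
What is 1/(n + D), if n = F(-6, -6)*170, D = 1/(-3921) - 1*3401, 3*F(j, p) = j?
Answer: -3921/14668462 ≈ -0.00026731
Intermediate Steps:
F(j, p) = j/3
D = -13335322/3921 (D = -1/3921 - 3401 = -13335322/3921 ≈ -3401.0)
n = -340 (n = ((1/3)*(-6))*170 = -2*170 = -340)
1/(n + D) = 1/(-340 - 13335322/3921) = 1/(-14668462/3921) = -3921/14668462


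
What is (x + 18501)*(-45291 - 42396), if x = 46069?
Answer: -5661949590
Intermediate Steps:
(x + 18501)*(-45291 - 42396) = (46069 + 18501)*(-45291 - 42396) = 64570*(-87687) = -5661949590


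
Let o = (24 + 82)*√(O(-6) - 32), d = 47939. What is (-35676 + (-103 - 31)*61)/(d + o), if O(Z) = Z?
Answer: -2102125150/2298574689 + 4648100*I*√38/2298574689 ≈ -0.91453 + 0.012465*I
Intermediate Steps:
o = 106*I*√38 (o = (24 + 82)*√(-6 - 32) = 106*√(-38) = 106*(I*√38) = 106*I*√38 ≈ 653.43*I)
(-35676 + (-103 - 31)*61)/(d + o) = (-35676 + (-103 - 31)*61)/(47939 + 106*I*√38) = (-35676 - 134*61)/(47939 + 106*I*√38) = (-35676 - 8174)/(47939 + 106*I*√38) = -43850/(47939 + 106*I*√38)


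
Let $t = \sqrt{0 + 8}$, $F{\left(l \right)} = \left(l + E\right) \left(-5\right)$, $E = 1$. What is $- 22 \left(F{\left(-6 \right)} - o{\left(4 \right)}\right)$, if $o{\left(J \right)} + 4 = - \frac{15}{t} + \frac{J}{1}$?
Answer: $-550 - \frac{165 \sqrt{2}}{2} \approx -666.67$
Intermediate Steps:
$F{\left(l \right)} = -5 - 5 l$ ($F{\left(l \right)} = \left(l + 1\right) \left(-5\right) = \left(1 + l\right) \left(-5\right) = -5 - 5 l$)
$t = 2 \sqrt{2}$ ($t = \sqrt{8} = 2 \sqrt{2} \approx 2.8284$)
$o{\left(J \right)} = -4 + J - \frac{15 \sqrt{2}}{4}$ ($o{\left(J \right)} = -4 + \left(- \frac{15}{2 \sqrt{2}} + \frac{J}{1}\right) = -4 + \left(- 15 \frac{\sqrt{2}}{4} + J 1\right) = -4 + \left(- \frac{15 \sqrt{2}}{4} + J\right) = -4 + \left(J - \frac{15 \sqrt{2}}{4}\right) = -4 + J - \frac{15 \sqrt{2}}{4}$)
$- 22 \left(F{\left(-6 \right)} - o{\left(4 \right)}\right) = - 22 \left(\left(-5 - -30\right) - \left(-4 + 4 - \frac{15 \sqrt{2}}{4}\right)\right) = - 22 \left(\left(-5 + 30\right) - - \frac{15 \sqrt{2}}{4}\right) = - 22 \left(25 + \frac{15 \sqrt{2}}{4}\right) = -550 - \frac{165 \sqrt{2}}{2}$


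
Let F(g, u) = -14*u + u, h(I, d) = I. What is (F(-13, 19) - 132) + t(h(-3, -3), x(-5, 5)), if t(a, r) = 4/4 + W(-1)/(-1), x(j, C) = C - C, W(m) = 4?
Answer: -382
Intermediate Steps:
x(j, C) = 0
t(a, r) = -3 (t(a, r) = 4/4 + 4/(-1) = 4*(1/4) + 4*(-1) = 1 - 4 = -3)
F(g, u) = -13*u
(F(-13, 19) - 132) + t(h(-3, -3), x(-5, 5)) = (-13*19 - 132) - 3 = (-247 - 132) - 3 = -379 - 3 = -382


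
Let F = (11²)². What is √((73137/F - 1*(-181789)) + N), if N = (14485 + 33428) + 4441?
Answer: 20*√8570402/121 ≈ 483.89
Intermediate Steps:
F = 14641 (F = 121² = 14641)
N = 52354 (N = 47913 + 4441 = 52354)
√((73137/F - 1*(-181789)) + N) = √((73137/14641 - 1*(-181789)) + 52354) = √((73137*(1/14641) + 181789) + 52354) = √((73137/14641 + 181789) + 52354) = √(2661645886/14641 + 52354) = √(3428160800/14641) = 20*√8570402/121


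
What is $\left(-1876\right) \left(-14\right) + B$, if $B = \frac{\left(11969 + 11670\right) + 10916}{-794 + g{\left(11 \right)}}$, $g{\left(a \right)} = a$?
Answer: $\frac{20530157}{783} \approx 26220.0$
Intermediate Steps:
$B = - \frac{34555}{783}$ ($B = \frac{\left(11969 + 11670\right) + 10916}{-794 + 11} = \frac{23639 + 10916}{-783} = 34555 \left(- \frac{1}{783}\right) = - \frac{34555}{783} \approx -44.132$)
$\left(-1876\right) \left(-14\right) + B = \left(-1876\right) \left(-14\right) - \frac{34555}{783} = 26264 - \frac{34555}{783} = \frac{20530157}{783}$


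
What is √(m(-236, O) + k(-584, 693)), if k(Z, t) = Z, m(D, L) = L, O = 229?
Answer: I*√355 ≈ 18.841*I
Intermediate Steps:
√(m(-236, O) + k(-584, 693)) = √(229 - 584) = √(-355) = I*√355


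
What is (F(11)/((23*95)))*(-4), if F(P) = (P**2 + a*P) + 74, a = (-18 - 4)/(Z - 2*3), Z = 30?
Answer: -2219/6555 ≈ -0.33852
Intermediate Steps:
a = -11/12 (a = (-18 - 4)/(30 - 2*3) = -22/(30 - 6) = -22/24 = -22*1/24 = -11/12 ≈ -0.91667)
F(P) = 74 + P**2 - 11*P/12 (F(P) = (P**2 - 11*P/12) + 74 = 74 + P**2 - 11*P/12)
(F(11)/((23*95)))*(-4) = ((74 + 11**2 - 11/12*11)/((23*95)))*(-4) = ((74 + 121 - 121/12)/2185)*(-4) = ((2219/12)*(1/2185))*(-4) = (2219/26220)*(-4) = -2219/6555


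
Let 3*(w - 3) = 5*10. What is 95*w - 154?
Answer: 5143/3 ≈ 1714.3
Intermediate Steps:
w = 59/3 (w = 3 + (5*10)/3 = 3 + (⅓)*50 = 3 + 50/3 = 59/3 ≈ 19.667)
95*w - 154 = 95*(59/3) - 154 = 5605/3 - 154 = 5143/3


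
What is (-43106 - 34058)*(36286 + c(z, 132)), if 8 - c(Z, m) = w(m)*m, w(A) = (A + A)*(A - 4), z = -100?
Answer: 341392827000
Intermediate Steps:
w(A) = 2*A*(-4 + A) (w(A) = (2*A)*(-4 + A) = 2*A*(-4 + A))
c(Z, m) = 8 - 2*m**2*(-4 + m) (c(Z, m) = 8 - 2*m*(-4 + m)*m = 8 - 2*m**2*(-4 + m))
(-43106 - 34058)*(36286 + c(z, 132)) = (-43106 - 34058)*(36286 + (8 + 2*132**2*(4 - 1*132))) = -77164*(36286 + (8 + 2*17424*(4 - 132))) = -77164*(36286 + (8 + 2*17424*(-128))) = -77164*(36286 + (8 - 4460544)) = -77164*(36286 - 4460536) = -77164*(-4424250) = 341392827000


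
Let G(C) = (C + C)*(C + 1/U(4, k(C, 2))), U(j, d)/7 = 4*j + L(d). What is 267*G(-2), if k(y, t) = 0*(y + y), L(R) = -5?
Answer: 163404/77 ≈ 2122.1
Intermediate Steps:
k(y, t) = 0 (k(y, t) = 0*(2*y) = 0)
U(j, d) = -35 + 28*j (U(j, d) = 7*(4*j - 5) = 7*(-5 + 4*j) = -35 + 28*j)
G(C) = 2*C*(1/77 + C) (G(C) = (C + C)*(C + 1/(-35 + 28*4)) = (2*C)*(C + 1/(-35 + 112)) = (2*C)*(C + 1/77) = (2*C)*(1/77 + C) = 2*C*(1/77 + C))
267*G(-2) = 267*((2/77)*(-2)*(1 + 77*(-2))) = 267*((2/77)*(-2)*(1 - 154)) = 267*((2/77)*(-2)*(-153)) = 267*(612/77) = 163404/77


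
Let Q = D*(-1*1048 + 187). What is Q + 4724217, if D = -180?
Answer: 4879197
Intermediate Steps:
Q = 154980 (Q = -180*(-1*1048 + 187) = -180*(-1048 + 187) = -180*(-861) = 154980)
Q + 4724217 = 154980 + 4724217 = 4879197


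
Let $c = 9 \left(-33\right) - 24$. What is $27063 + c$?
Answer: $26742$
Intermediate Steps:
$c = -321$ ($c = -297 - 24 = -321$)
$27063 + c = 27063 - 321 = 26742$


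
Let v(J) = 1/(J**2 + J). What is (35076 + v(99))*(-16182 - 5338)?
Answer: -373643583476/495 ≈ -7.5484e+8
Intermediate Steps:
v(J) = 1/(J + J**2)
(35076 + v(99))*(-16182 - 5338) = (35076 + 1/(99*(1 + 99)))*(-16182 - 5338) = (35076 + (1/99)/100)*(-21520) = (35076 + (1/99)*(1/100))*(-21520) = (35076 + 1/9900)*(-21520) = (347252401/9900)*(-21520) = -373643583476/495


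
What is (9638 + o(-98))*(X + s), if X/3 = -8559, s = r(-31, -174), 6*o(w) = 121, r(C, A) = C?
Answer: -744876446/3 ≈ -2.4829e+8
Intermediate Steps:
o(w) = 121/6 (o(w) = (1/6)*121 = 121/6)
s = -31
X = -25677 (X = 3*(-8559) = -25677)
(9638 + o(-98))*(X + s) = (9638 + 121/6)*(-25677 - 31) = (57949/6)*(-25708) = -744876446/3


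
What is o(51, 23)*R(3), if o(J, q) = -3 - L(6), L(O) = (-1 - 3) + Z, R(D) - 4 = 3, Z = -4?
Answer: 35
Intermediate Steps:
R(D) = 7 (R(D) = 4 + 3 = 7)
L(O) = -8 (L(O) = (-1 - 3) - 4 = -4 - 4 = -8)
o(J, q) = 5 (o(J, q) = -3 - 1*(-8) = -3 + 8 = 5)
o(51, 23)*R(3) = 5*7 = 35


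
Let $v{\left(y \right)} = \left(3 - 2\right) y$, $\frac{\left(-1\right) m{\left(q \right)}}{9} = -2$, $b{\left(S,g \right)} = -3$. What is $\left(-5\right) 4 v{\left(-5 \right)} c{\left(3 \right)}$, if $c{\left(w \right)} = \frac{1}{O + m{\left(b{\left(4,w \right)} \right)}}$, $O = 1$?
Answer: $\frac{100}{19} \approx 5.2632$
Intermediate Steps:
$m{\left(q \right)} = 18$ ($m{\left(q \right)} = \left(-9\right) \left(-2\right) = 18$)
$c{\left(w \right)} = \frac{1}{19}$ ($c{\left(w \right)} = \frac{1}{1 + 18} = \frac{1}{19}$)
$v{\left(y \right)} = y$ ($v{\left(y \right)} = 1 y = y$)
$\left(-5\right) 4 v{\left(-5 \right)} c{\left(3 \right)} = \left(-5\right) 4 \left(-5\right) \frac{1}{19} = \left(-20\right) \left(-5\right) \frac{1}{19} = 100 \cdot \frac{1}{19} = \frac{100}{19}$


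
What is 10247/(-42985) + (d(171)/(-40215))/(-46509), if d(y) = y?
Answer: -425901461778/1786608895855 ≈ -0.23839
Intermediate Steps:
10247/(-42985) + (d(171)/(-40215))/(-46509) = 10247/(-42985) + (171/(-40215))/(-46509) = 10247*(-1/42985) + (171*(-1/40215))*(-1/46509) = -10247/42985 - 57/13405*(-1/46509) = -10247/42985 + 19/207817715 = -425901461778/1786608895855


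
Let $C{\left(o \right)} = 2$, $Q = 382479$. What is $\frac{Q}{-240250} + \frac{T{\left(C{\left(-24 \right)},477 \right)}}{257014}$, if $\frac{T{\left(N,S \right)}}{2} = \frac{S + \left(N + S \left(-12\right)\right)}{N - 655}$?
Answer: $- \frac{32094492329759}{20160595807750} \approx -1.5919$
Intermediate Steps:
$T{\left(N,S \right)} = \frac{2 \left(N - 11 S\right)}{-655 + N}$ ($T{\left(N,S \right)} = 2 \frac{S + \left(N + S \left(-12\right)\right)}{N - 655} = 2 \frac{S + \left(N - 12 S\right)}{-655 + N} = 2 \frac{N - 11 S}{-655 + N} = \frac{2 \left(N - 11 S\right)}{-655 + N}$)
$\frac{Q}{-240250} + \frac{T{\left(C{\left(-24 \right)},477 \right)}}{257014} = \frac{382479}{-240250} + \frac{2 \frac{1}{-655 + 2} \left(2 - 5247\right)}{257014} = 382479 \left(- \frac{1}{240250}\right) + \frac{2 \left(2 - 5247\right)}{-653} \cdot \frac{1}{257014} = - \frac{382479}{240250} + 2 \left(- \frac{1}{653}\right) \left(-5245\right) \frac{1}{257014} = - \frac{382479}{240250} + \frac{10490}{653} \cdot \frac{1}{257014} = - \frac{382479}{240250} + \frac{5245}{83915071} = - \frac{32094492329759}{20160595807750}$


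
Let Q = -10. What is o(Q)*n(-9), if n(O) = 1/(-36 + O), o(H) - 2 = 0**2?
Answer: -2/45 ≈ -0.044444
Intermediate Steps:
o(H) = 2 (o(H) = 2 + 0**2 = 2 + 0 = 2)
o(Q)*n(-9) = 2/(-36 - 9) = 2/(-45) = 2*(-1/45) = -2/45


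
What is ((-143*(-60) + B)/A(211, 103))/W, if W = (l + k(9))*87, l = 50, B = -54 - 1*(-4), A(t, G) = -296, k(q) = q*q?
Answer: -4265/1686756 ≈ -0.0025285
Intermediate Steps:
k(q) = q**2
B = -50 (B = -54 + 4 = -50)
W = 11397 (W = (50 + 9**2)*87 = (50 + 81)*87 = 131*87 = 11397)
((-143*(-60) + B)/A(211, 103))/W = ((-143*(-60) - 50)/(-296))/11397 = ((8580 - 50)*(-1/296))*(1/11397) = (8530*(-1/296))*(1/11397) = -4265/148*1/11397 = -4265/1686756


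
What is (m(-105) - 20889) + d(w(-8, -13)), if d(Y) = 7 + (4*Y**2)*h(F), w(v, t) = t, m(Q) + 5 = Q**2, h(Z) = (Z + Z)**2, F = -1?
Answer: -7158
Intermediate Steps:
h(Z) = 4*Z**2 (h(Z) = (2*Z)**2 = 4*Z**2)
m(Q) = -5 + Q**2
d(Y) = 7 + 16*Y**2 (d(Y) = 7 + (4*Y**2)*(4*(-1)**2) = 7 + (4*Y**2)*(4*1) = 7 + (4*Y**2)*4 = 7 + 16*Y**2)
(m(-105) - 20889) + d(w(-8, -13)) = ((-5 + (-105)**2) - 20889) + (7 + 16*(-13)**2) = ((-5 + 11025) - 20889) + (7 + 16*169) = (11020 - 20889) + (7 + 2704) = -9869 + 2711 = -7158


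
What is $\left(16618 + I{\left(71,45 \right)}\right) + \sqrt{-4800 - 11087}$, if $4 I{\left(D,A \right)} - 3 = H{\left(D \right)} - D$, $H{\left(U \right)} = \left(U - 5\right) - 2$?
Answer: $16617 + i \sqrt{15887} \approx 16617.0 + 126.04 i$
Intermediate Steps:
$H{\left(U \right)} = -7 + U$ ($H{\left(U \right)} = \left(-5 + U\right) - 2 = -7 + U$)
$I{\left(D,A \right)} = -1$ ($I{\left(D,A \right)} = \frac{3}{4} + \frac{\left(-7 + D\right) - D}{4} = \frac{3}{4} + \frac{1}{4} \left(-7\right) = \frac{3}{4} - \frac{7}{4} = -1$)
$\left(16618 + I{\left(71,45 \right)}\right) + \sqrt{-4800 - 11087} = \left(16618 - 1\right) + \sqrt{-4800 - 11087} = 16617 + \sqrt{-15887} = 16617 + i \sqrt{15887}$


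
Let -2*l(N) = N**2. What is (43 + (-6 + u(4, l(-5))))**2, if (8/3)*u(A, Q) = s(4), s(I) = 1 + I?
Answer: 96721/64 ≈ 1511.3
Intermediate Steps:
l(N) = -N**2/2
u(A, Q) = 15/8 (u(A, Q) = 3*(1 + 4)/8 = (3/8)*5 = 15/8)
(43 + (-6 + u(4, l(-5))))**2 = (43 + (-6 + 15/8))**2 = (43 - 33/8)**2 = (311/8)**2 = 96721/64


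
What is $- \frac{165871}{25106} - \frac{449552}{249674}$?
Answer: $- \frac{26350064283}{3134157722} \approx -8.4074$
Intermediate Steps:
$- \frac{165871}{25106} - \frac{449552}{249674} = \left(-165871\right) \frac{1}{25106} - \frac{224776}{124837} = - \frac{165871}{25106} - \frac{224776}{124837} = - \frac{26350064283}{3134157722}$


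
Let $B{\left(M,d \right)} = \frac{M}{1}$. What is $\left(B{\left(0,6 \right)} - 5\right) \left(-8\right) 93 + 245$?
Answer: $3965$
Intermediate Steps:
$B{\left(M,d \right)} = M$ ($B{\left(M,d \right)} = M 1 = M$)
$\left(B{\left(0,6 \right)} - 5\right) \left(-8\right) 93 + 245 = \left(0 - 5\right) \left(-8\right) 93 + 245 = \left(-5\right) \left(-8\right) 93 + 245 = 40 \cdot 93 + 245 = 3720 + 245 = 3965$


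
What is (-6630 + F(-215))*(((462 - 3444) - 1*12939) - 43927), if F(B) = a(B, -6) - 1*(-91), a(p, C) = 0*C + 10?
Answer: 390747592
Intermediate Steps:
a(p, C) = 10 (a(p, C) = 0 + 10 = 10)
F(B) = 101 (F(B) = 10 - 1*(-91) = 10 + 91 = 101)
(-6630 + F(-215))*(((462 - 3444) - 1*12939) - 43927) = (-6630 + 101)*(((462 - 3444) - 1*12939) - 43927) = -6529*((-2982 - 12939) - 43927) = -6529*(-15921 - 43927) = -6529*(-59848) = 390747592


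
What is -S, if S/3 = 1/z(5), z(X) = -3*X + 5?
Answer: 3/10 ≈ 0.30000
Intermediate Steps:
z(X) = 5 - 3*X
S = -3/10 (S = 3/(5 - 3*5) = 3/(5 - 15) = 3/(-10) = 3*(-⅒) = -3/10 ≈ -0.30000)
-S = -1*(-3/10) = 3/10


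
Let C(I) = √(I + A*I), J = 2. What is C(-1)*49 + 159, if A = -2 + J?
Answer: 159 + 49*I ≈ 159.0 + 49.0*I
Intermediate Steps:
A = 0 (A = -2 + 2 = 0)
C(I) = √I (C(I) = √(I + 0*I) = √(I + 0) = √I)
C(-1)*49 + 159 = √(-1)*49 + 159 = I*49 + 159 = 49*I + 159 = 159 + 49*I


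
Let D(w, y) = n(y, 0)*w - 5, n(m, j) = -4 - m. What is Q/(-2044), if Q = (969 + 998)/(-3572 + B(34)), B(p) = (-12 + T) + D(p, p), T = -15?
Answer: 281/1429632 ≈ 0.00019655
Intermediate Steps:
D(w, y) = -5 + w*(-4 - y) (D(w, y) = (-4 - y)*w - 5 = w*(-4 - y) - 5 = -5 + w*(-4 - y))
B(p) = -32 - p*(4 + p) (B(p) = (-12 - 15) + (-5 - p*(4 + p)) = -27 + (-5 - p*(4 + p)) = -32 - p*(4 + p))
Q = -1967/4896 (Q = (969 + 998)/(-3572 + (-32 - 1*34*(4 + 34))) = 1967/(-3572 + (-32 - 1*34*38)) = 1967/(-3572 + (-32 - 1292)) = 1967/(-3572 - 1324) = 1967/(-4896) = 1967*(-1/4896) = -1967/4896 ≈ -0.40176)
Q/(-2044) = -1967/4896/(-2044) = -1967/4896*(-1/2044) = 281/1429632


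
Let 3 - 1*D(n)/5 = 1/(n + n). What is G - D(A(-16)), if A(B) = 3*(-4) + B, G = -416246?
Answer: -23310621/56 ≈ -4.1626e+5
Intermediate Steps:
A(B) = -12 + B
D(n) = 15 - 5/(2*n) (D(n) = 15 - 5/(n + n) = 15 - 5*1/(2*n) = 15 - 5/(2*n))
G - D(A(-16)) = -416246 - (15 - 5/(2*(-12 - 16))) = -416246 - (15 - 5/2/(-28)) = -416246 - (15 - 5/2*(-1/28)) = -416246 - (15 + 5/56) = -416246 - 1*845/56 = -416246 - 845/56 = -23310621/56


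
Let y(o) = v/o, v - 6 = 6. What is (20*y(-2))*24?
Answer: -2880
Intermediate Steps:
v = 12 (v = 6 + 6 = 12)
y(o) = 12/o
(20*y(-2))*24 = (20*(12/(-2)))*24 = (20*(12*(-1/2)))*24 = (20*(-6))*24 = -120*24 = -2880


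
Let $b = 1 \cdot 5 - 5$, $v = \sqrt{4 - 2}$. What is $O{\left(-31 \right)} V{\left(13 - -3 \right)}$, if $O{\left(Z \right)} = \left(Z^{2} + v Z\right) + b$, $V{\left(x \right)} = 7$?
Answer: $6727 - 217 \sqrt{2} \approx 6420.1$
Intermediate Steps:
$v = \sqrt{2} \approx 1.4142$
$b = 0$ ($b = 5 - 5 = 0$)
$O{\left(Z \right)} = Z^{2} + Z \sqrt{2}$ ($O{\left(Z \right)} = \left(Z^{2} + \sqrt{2} Z\right) + 0 = \left(Z^{2} + Z \sqrt{2}\right) + 0 = Z^{2} + Z \sqrt{2}$)
$O{\left(-31 \right)} V{\left(13 - -3 \right)} = - 31 \left(-31 + \sqrt{2}\right) 7 = \left(961 - 31 \sqrt{2}\right) 7 = 6727 - 217 \sqrt{2}$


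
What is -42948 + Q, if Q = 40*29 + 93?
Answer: -41695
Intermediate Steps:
Q = 1253 (Q = 1160 + 93 = 1253)
-42948 + Q = -42948 + 1253 = -41695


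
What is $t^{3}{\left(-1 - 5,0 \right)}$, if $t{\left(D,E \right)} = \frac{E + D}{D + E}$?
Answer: $1$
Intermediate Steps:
$t{\left(D,E \right)} = 1$ ($t{\left(D,E \right)} = \frac{D + E}{D + E} = 1$)
$t^{3}{\left(-1 - 5,0 \right)} = 1^{3} = 1$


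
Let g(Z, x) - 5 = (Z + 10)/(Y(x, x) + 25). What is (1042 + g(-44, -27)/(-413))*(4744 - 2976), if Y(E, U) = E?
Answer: 760812832/413 ≈ 1.8422e+6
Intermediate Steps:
g(Z, x) = 5 + (10 + Z)/(25 + x) (g(Z, x) = 5 + (Z + 10)/(x + 25) = 5 + (10 + Z)/(25 + x))
(1042 + g(-44, -27)/(-413))*(4744 - 2976) = (1042 + ((135 - 44 + 5*(-27))/(25 - 27))/(-413))*(4744 - 2976) = (1042 + ((135 - 44 - 135)/(-2))*(-1/413))*1768 = (1042 - 1/2*(-44)*(-1/413))*1768 = (1042 + 22*(-1/413))*1768 = (1042 - 22/413)*1768 = (430324/413)*1768 = 760812832/413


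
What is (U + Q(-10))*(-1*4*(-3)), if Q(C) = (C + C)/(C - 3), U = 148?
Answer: 23328/13 ≈ 1794.5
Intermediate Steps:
Q(C) = 2*C/(-3 + C) (Q(C) = (2*C)/(-3 + C) = 2*C/(-3 + C))
(U + Q(-10))*(-1*4*(-3)) = (148 + 2*(-10)/(-3 - 10))*(-1*4*(-3)) = (148 + 2*(-10)/(-13))*(-4*(-3)) = (148 + 2*(-10)*(-1/13))*12 = (148 + 20/13)*12 = (1944/13)*12 = 23328/13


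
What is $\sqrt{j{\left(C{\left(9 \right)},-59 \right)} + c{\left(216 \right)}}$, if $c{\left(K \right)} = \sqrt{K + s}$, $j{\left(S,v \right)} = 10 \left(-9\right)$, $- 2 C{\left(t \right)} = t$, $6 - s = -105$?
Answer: $\sqrt{-90 + \sqrt{327}} \approx 8.4804 i$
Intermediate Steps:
$s = 111$ ($s = 6 - -105 = 6 + 105 = 111$)
$C{\left(t \right)} = - \frac{t}{2}$
$j{\left(S,v \right)} = -90$
$c{\left(K \right)} = \sqrt{111 + K}$ ($c{\left(K \right)} = \sqrt{K + 111} = \sqrt{111 + K}$)
$\sqrt{j{\left(C{\left(9 \right)},-59 \right)} + c{\left(216 \right)}} = \sqrt{-90 + \sqrt{111 + 216}} = \sqrt{-90 + \sqrt{327}}$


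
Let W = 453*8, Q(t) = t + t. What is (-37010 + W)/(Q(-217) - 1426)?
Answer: 16693/930 ≈ 17.949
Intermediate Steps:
Q(t) = 2*t
W = 3624
(-37010 + W)/(Q(-217) - 1426) = (-37010 + 3624)/(2*(-217) - 1426) = -33386/(-434 - 1426) = -33386/(-1860) = -33386*(-1/1860) = 16693/930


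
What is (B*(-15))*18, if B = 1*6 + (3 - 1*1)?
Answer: -2160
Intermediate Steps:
B = 8 (B = 6 + (3 - 1) = 6 + 2 = 8)
(B*(-15))*18 = (8*(-15))*18 = -120*18 = -2160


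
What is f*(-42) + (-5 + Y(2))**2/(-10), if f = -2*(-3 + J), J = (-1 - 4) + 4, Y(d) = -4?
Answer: -3441/10 ≈ -344.10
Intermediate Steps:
J = -1 (J = -5 + 4 = -1)
f = 8 (f = -2*(-3 - 1) = -2*(-4) = 8)
f*(-42) + (-5 + Y(2))**2/(-10) = 8*(-42) + (-5 - 4)**2/(-10) = -336 + (-9)**2*(-1/10) = -336 + 81*(-1/10) = -336 - 81/10 = -3441/10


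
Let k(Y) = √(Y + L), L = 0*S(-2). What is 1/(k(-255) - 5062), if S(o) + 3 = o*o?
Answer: -5062/25624099 - I*√255/25624099 ≈ -0.00019755 - 6.2319e-7*I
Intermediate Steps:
S(o) = -3 + o² (S(o) = -3 + o*o = -3 + o²)
L = 0 (L = 0*(-3 + (-2)²) = 0*(-3 + 4) = 0*1 = 0)
k(Y) = √Y (k(Y) = √(Y + 0) = √Y)
1/(k(-255) - 5062) = 1/(√(-255) - 5062) = 1/(I*√255 - 5062) = 1/(-5062 + I*√255)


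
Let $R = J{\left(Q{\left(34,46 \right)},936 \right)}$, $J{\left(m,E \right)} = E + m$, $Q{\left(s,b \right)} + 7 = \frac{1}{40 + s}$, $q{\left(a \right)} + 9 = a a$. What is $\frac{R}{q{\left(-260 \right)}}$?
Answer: $\frac{68747}{5001734} \approx 0.013745$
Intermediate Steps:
$q{\left(a \right)} = -9 + a^{2}$ ($q{\left(a \right)} = -9 + a a = -9 + a^{2}$)
$Q{\left(s,b \right)} = -7 + \frac{1}{40 + s}$
$R = \frac{68747}{74}$ ($R = 936 + \frac{-279 - 238}{40 + 34} = 936 + \frac{-279 - 238}{74} = 936 + \frac{1}{74} \left(-517\right) = 936 - \frac{517}{74} = \frac{68747}{74} \approx 929.01$)
$\frac{R}{q{\left(-260 \right)}} = \frac{68747}{74 \left(-9 + \left(-260\right)^{2}\right)} = \frac{68747}{74 \left(-9 + 67600\right)} = \frac{68747}{74 \cdot 67591} = \frac{68747}{74} \cdot \frac{1}{67591} = \frac{68747}{5001734}$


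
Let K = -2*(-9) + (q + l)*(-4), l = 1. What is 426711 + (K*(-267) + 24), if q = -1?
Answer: 421929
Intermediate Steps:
K = 18 (K = -2*(-9) + (-1 + 1)*(-4) = 18 + 0*(-4) = 18 + 0 = 18)
426711 + (K*(-267) + 24) = 426711 + (18*(-267) + 24) = 426711 + (-4806 + 24) = 426711 - 4782 = 421929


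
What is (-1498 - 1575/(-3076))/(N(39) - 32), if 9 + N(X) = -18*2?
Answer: 658039/33836 ≈ 19.448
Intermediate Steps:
N(X) = -45 (N(X) = -9 - 18*2 = -9 - 36 = -45)
(-1498 - 1575/(-3076))/(N(39) - 32) = (-1498 - 1575/(-3076))/(-45 - 32) = (-1498 - 1575*(-1/3076))/(-77) = (-1498 + 1575/3076)*(-1/77) = -4606273/3076*(-1/77) = 658039/33836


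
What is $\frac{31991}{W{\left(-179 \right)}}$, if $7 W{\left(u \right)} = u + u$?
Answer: $- \frac{223937}{358} \approx -625.52$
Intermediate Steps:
$W{\left(u \right)} = \frac{2 u}{7}$ ($W{\left(u \right)} = \frac{u + u}{7} = \frac{2 u}{7}$)
$\frac{31991}{W{\left(-179 \right)}} = \frac{31991}{\frac{2}{7} \left(-179\right)} = \frac{31991}{- \frac{358}{7}} = 31991 \left(- \frac{7}{358}\right) = - \frac{223937}{358}$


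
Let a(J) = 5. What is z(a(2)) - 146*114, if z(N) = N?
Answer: -16639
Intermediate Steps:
z(a(2)) - 146*114 = 5 - 146*114 = 5 - 16644 = -16639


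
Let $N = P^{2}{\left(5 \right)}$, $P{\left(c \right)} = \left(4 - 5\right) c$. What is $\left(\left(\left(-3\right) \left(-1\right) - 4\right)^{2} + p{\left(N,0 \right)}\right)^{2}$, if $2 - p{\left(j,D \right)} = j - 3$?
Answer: $361$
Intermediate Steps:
$P{\left(c \right)} = - c$
$N = 25$ ($N = \left(\left(-1\right) 5\right)^{2} = \left(-5\right)^{2} = 25$)
$p{\left(j,D \right)} = 5 - j$ ($p{\left(j,D \right)} = 2 - \left(j - 3\right) = 2 - \left(-3 + j\right) = 5 - j$)
$\left(\left(\left(-3\right) \left(-1\right) - 4\right)^{2} + p{\left(N,0 \right)}\right)^{2} = \left(\left(\left(-3\right) \left(-1\right) - 4\right)^{2} + \left(5 - 25\right)\right)^{2} = \left(\left(3 - 4\right)^{2} + \left(5 - 25\right)\right)^{2} = \left(\left(-1\right)^{2} - 20\right)^{2} = \left(1 - 20\right)^{2} = \left(-19\right)^{2} = 361$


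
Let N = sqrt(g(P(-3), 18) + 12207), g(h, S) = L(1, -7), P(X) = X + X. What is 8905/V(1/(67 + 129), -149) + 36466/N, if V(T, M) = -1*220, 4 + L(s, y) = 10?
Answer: -1781/44 + 36466*sqrt(1357)/4071 ≈ 289.49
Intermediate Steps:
P(X) = 2*X
L(s, y) = 6 (L(s, y) = -4 + 10 = 6)
V(T, M) = -220
g(h, S) = 6
N = 3*sqrt(1357) (N = sqrt(6 + 12207) = sqrt(12213) = 3*sqrt(1357) ≈ 110.51)
8905/V(1/(67 + 129), -149) + 36466/N = 8905/(-220) + 36466/((3*sqrt(1357))) = 8905*(-1/220) + 36466*(sqrt(1357)/4071) = -1781/44 + 36466*sqrt(1357)/4071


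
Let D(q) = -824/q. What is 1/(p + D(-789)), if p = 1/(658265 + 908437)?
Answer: 412042626/430321079 ≈ 0.95752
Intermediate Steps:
p = 1/1566702 ≈ 6.3828e-7
1/(p + D(-789)) = 1/(1/1566702 - 824/(-789)) = 1/(1/1566702 - 824*(-1/789)) = 1/(1/1566702 + 824/789) = 1/(430321079/412042626) = 412042626/430321079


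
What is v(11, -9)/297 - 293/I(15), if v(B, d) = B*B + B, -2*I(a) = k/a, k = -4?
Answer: -39547/18 ≈ -2197.1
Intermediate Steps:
I(a) = 2/a (I(a) = -(-2)/a = 2/a)
v(B, d) = B + B² (v(B, d) = B² + B = B + B²)
v(11, -9)/297 - 293/I(15) = (11*(1 + 11))/297 - 293/(2/15) = (11*12)*(1/297) - 293/(2*(1/15)) = 132*(1/297) - 293/2/15 = 4/9 - 293*15/2 = 4/9 - 4395/2 = -39547/18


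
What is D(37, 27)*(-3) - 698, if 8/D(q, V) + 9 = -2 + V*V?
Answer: -250594/359 ≈ -698.03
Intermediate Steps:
D(q, V) = 8/(-11 + V²) (D(q, V) = 8/(-9 + (-2 + V*V)) = 8/(-9 + (-2 + V²)) = 8/(-11 + V²))
D(37, 27)*(-3) - 698 = (8/(-11 + 27²))*(-3) - 698 = (8/(-11 + 729))*(-3) - 698 = (8/718)*(-3) - 698 = (8*(1/718))*(-3) - 698 = (4/359)*(-3) - 698 = -12/359 - 698 = -250594/359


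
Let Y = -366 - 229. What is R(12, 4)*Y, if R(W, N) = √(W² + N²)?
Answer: -2380*√10 ≈ -7526.2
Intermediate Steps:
Y = -595
R(W, N) = √(N² + W²)
R(12, 4)*Y = √(4² + 12²)*(-595) = √(16 + 144)*(-595) = √160*(-595) = (4*√10)*(-595) = -2380*√10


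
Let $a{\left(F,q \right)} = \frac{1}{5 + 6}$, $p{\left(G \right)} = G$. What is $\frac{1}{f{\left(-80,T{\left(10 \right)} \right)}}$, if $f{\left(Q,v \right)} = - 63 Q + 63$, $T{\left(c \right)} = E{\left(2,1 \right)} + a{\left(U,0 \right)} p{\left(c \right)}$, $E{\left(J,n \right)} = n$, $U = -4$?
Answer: $\frac{1}{5103} \approx 0.00019596$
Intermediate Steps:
$a{\left(F,q \right)} = \frac{1}{11}$
$T{\left(c \right)} = 1 + \frac{c}{11}$
$f{\left(Q,v \right)} = 63 - 63 Q$
$\frac{1}{f{\left(-80,T{\left(10 \right)} \right)}} = \frac{1}{63 - -5040} = \frac{1}{63 + 5040} = \frac{1}{5103}$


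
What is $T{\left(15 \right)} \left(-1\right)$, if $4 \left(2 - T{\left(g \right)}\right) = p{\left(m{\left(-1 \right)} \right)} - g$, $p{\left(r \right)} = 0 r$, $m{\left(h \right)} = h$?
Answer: $- \frac{23}{4} \approx -5.75$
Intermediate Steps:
$p{\left(r \right)} = 0$
$T{\left(g \right)} = 2 + \frac{g}{4}$ ($T{\left(g \right)} = 2 - \frac{0 - g}{4} = 2 - \frac{\left(-1\right) g}{4} = 2 + \frac{g}{4}$)
$T{\left(15 \right)} \left(-1\right) = \left(2 + \frac{1}{4} \cdot 15\right) \left(-1\right) = \left(2 + \frac{15}{4}\right) \left(-1\right) = \frac{23}{4} \left(-1\right) = - \frac{23}{4}$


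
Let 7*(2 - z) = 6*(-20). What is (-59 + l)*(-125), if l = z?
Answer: 34875/7 ≈ 4982.1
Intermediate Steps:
z = 134/7 (z = 2 - 6*(-20)/7 = 2 - 1/7*(-120) = 2 + 120/7 = 134/7 ≈ 19.143)
l = 134/7 ≈ 19.143
(-59 + l)*(-125) = (-59 + 134/7)*(-125) = -279/7*(-125) = 34875/7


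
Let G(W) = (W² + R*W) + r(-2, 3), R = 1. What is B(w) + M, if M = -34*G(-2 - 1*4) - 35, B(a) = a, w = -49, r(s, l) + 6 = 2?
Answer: -968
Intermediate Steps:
r(s, l) = -4 (r(s, l) = -6 + 2 = -4)
G(W) = -4 + W + W² (G(W) = (W² + 1*W) - 4 = (W² + W) - 4 = (W + W²) - 4 = -4 + W + W²)
M = -919 (M = -34*(-4 + (-2 - 1*4) + (-2 - 1*4)²) - 35 = -34*(-4 + (-2 - 4) + (-2 - 4)²) - 35 = -34*(-4 - 6 + (-6)²) - 35 = -34*(-4 - 6 + 36) - 35 = -34*26 - 35 = -884 - 35 = -919)
B(w) + M = -49 - 919 = -968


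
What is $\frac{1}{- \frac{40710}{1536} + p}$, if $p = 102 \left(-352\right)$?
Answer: $- \frac{256}{9198209} \approx -2.7831 \cdot 10^{-5}$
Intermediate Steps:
$p = -35904$
$\frac{1}{- \frac{40710}{1536} + p} = \frac{1}{- \frac{40710}{1536} - 35904} = \frac{1}{\left(-40710\right) \frac{1}{1536} - 35904} = \frac{1}{- \frac{6785}{256} - 35904} = \frac{1}{- \frac{9198209}{256}} = - \frac{256}{9198209}$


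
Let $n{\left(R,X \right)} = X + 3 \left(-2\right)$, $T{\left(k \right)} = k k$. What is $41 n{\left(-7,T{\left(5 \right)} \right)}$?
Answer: $779$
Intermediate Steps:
$T{\left(k \right)} = k^{2}$
$n{\left(R,X \right)} = -6 + X$ ($n{\left(R,X \right)} = X - 6 = -6 + X$)
$41 n{\left(-7,T{\left(5 \right)} \right)} = 41 \left(-6 + 5^{2}\right) = 41 \left(-6 + 25\right) = 41 \cdot 19 = 779$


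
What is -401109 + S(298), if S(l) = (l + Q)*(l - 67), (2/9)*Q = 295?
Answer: -51237/2 ≈ -25619.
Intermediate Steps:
Q = 2655/2 (Q = (9/2)*295 = 2655/2 ≈ 1327.5)
S(l) = (-67 + l)*(2655/2 + l) (S(l) = (l + 2655/2)*(l - 67) = (2655/2 + l)*(-67 + l) = (-67 + l)*(2655/2 + l))
-401109 + S(298) = -401109 + (-177885/2 + 298**2 + (2521/2)*298) = -401109 + (-177885/2 + 88804 + 375629) = -401109 + 750981/2 = -51237/2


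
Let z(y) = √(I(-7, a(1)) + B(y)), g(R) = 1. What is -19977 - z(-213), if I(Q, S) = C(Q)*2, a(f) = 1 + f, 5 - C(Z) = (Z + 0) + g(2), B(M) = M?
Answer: -19977 - I*√191 ≈ -19977.0 - 13.82*I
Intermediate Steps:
C(Z) = 4 - Z (C(Z) = 5 - ((Z + 0) + 1) = 5 - (Z + 1) = 5 - (1 + Z) = 5 + (-1 - Z) = 4 - Z)
I(Q, S) = 8 - 2*Q (I(Q, S) = (4 - Q)*2 = 8 - 2*Q)
z(y) = √(22 + y) (z(y) = √((8 - 2*(-7)) + y) = √((8 + 14) + y) = √(22 + y))
-19977 - z(-213) = -19977 - √(22 - 213) = -19977 - √(-191) = -19977 - I*√191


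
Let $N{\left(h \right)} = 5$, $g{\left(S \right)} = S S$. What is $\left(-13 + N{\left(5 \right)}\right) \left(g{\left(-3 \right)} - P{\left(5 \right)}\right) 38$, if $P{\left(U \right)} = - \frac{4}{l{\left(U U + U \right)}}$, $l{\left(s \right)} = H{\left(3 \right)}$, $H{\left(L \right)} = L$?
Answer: $- \frac{9424}{3} \approx -3141.3$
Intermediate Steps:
$l{\left(s \right)} = 3$
$g{\left(S \right)} = S^{2}$
$P{\left(U \right)} = - \frac{4}{3}$
$\left(-13 + N{\left(5 \right)}\right) \left(g{\left(-3 \right)} - P{\left(5 \right)}\right) 38 = \left(-13 + 5\right) \left(\left(-3\right)^{2} - - \frac{4}{3}\right) 38 = - 8 \left(9 + \frac{4}{3}\right) 38 = \left(-8\right) \frac{31}{3} \cdot 38 = \left(- \frac{248}{3}\right) 38 = - \frac{9424}{3}$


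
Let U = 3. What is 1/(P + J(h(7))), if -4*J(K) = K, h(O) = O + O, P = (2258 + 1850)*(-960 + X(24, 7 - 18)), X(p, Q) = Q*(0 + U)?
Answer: -2/8158495 ≈ -2.4514e-7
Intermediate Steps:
X(p, Q) = 3*Q (X(p, Q) = Q*(0 + 3) = Q*3 = 3*Q)
P = -4079244 (P = (2258 + 1850)*(-960 + 3*(7 - 18)) = 4108*(-960 + 3*(-11)) = 4108*(-960 - 33) = 4108*(-993) = -4079244)
h(O) = 2*O
J(K) = -K/4
1/(P + J(h(7))) = 1/(-4079244 - 7/2) = 1/(-8158495/2) = -2/8158495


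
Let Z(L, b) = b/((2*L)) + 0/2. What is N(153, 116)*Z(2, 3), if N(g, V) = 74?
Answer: 111/2 ≈ 55.500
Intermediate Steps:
Z(L, b) = b/(2*L) (Z(L, b) = b*(1/(2*L)) + 0*(1/2) = b/(2*L) + 0 = b/(2*L))
N(153, 116)*Z(2, 3) = 74*((1/2)*3/2) = 74*((1/2)*3*(1/2)) = 74*(3/4) = 111/2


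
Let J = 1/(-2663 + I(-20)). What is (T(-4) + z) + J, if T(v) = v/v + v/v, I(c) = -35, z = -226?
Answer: -604353/2698 ≈ -224.00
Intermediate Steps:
T(v) = 2 (T(v) = 1 + 1 = 2)
J = -1/2698 (J = 1/(-2663 - 35) = 1/(-2698) = -1/2698 ≈ -0.00037064)
(T(-4) + z) + J = (2 - 226) - 1/2698 = -224 - 1/2698 = -604353/2698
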